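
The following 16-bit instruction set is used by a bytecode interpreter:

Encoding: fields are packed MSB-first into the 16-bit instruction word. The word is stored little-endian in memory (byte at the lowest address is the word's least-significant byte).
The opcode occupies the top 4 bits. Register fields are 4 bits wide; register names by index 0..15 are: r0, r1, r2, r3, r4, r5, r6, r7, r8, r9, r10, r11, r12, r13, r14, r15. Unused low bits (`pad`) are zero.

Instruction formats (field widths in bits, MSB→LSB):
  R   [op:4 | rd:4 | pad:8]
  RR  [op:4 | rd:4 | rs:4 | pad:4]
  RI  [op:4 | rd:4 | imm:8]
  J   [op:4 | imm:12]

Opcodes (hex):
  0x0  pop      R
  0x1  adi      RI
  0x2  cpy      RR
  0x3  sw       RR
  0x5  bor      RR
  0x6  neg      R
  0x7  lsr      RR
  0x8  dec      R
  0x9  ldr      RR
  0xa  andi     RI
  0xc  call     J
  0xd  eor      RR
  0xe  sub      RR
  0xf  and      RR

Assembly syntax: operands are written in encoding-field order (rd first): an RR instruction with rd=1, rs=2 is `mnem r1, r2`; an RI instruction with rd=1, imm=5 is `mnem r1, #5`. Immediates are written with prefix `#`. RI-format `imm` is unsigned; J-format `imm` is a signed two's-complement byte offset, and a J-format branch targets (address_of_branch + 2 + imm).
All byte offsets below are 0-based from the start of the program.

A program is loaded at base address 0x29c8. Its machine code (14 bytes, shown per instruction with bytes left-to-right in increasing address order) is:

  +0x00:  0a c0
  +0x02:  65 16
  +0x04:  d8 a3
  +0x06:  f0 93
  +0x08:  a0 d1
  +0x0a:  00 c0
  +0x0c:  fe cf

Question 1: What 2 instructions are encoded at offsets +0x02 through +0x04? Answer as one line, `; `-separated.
[02] 65 16 → 0x1665
  top 4b → 0x1 → adi [RI]
  rd: (w>>8)&0xf=0x6 → r6
  imm: (w>>0)&0xff=0x65 → #101
[04] d8 a3 → 0xa3d8
  top 4b → 0xa → andi [RI]
  rd: (w>>8)&0xf=0x3 → r3
  imm: (w>>0)&0xff=0xd8 → #216

adi r6, #101; andi r3, #216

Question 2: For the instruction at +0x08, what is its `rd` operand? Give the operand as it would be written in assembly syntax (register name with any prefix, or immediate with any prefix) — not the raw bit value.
r1

+0x08: a0 d1 ⇒ word 0xd1a0 (little)
  opcode bits[15:12]=0xd: eor/RR
  [11:8] rd=1 = r1
  [7:4] rs=10 = r10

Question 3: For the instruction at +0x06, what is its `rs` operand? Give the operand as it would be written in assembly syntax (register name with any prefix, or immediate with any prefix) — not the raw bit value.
@+06  little-endian(f0 93) = 0x93f0
  op=0x93f0>>12=0x9 ⇒ ldr (RR)
  rd: (w>>8)&0xf=0x3 → r3
  rs: (w>>4)&0xf=0xf → r15

r15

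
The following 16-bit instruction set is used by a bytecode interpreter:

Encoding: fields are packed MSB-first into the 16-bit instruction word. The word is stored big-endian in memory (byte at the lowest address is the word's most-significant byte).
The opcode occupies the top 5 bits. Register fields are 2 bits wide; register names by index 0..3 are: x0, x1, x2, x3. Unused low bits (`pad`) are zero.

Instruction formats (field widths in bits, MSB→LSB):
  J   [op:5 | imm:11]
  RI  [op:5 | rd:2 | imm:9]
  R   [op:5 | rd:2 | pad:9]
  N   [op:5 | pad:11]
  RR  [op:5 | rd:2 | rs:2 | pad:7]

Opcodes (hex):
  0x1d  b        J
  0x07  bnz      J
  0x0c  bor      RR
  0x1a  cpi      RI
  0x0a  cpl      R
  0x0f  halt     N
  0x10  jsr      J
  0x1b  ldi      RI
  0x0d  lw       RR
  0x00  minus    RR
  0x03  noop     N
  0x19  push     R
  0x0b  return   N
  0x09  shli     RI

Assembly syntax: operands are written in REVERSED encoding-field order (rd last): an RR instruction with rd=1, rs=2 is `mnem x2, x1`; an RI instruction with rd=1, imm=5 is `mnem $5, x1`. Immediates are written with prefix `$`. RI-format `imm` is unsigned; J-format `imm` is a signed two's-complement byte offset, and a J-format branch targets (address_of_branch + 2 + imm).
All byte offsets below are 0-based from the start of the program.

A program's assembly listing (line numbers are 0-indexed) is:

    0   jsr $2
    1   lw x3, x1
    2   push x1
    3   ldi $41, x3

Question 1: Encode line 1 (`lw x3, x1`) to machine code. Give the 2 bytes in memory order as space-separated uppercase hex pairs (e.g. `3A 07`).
L1: lw op=0xd:5|rd=1:2|rs=3:2|pad=0:7 ⇒ 0x6b80 ⇒ big 6b 80

6B 80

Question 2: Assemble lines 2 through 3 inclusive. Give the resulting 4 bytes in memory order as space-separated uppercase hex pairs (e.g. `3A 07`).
line 2 (push): pack op=0x19:5|rd=1:2|pad=0:9 = 0xca00; big→ ca 00
line 3 (ldi): pack op=0x1b:5|rd=3:2|imm=41:9 = 0xde29; big→ de 29

CA 00 DE 29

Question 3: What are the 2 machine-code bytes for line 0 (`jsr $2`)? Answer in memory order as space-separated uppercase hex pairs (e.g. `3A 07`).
line 0 (jsr): pack op=0x10:5|imm=2:11 = 0x8002; big→ 80 02

80 02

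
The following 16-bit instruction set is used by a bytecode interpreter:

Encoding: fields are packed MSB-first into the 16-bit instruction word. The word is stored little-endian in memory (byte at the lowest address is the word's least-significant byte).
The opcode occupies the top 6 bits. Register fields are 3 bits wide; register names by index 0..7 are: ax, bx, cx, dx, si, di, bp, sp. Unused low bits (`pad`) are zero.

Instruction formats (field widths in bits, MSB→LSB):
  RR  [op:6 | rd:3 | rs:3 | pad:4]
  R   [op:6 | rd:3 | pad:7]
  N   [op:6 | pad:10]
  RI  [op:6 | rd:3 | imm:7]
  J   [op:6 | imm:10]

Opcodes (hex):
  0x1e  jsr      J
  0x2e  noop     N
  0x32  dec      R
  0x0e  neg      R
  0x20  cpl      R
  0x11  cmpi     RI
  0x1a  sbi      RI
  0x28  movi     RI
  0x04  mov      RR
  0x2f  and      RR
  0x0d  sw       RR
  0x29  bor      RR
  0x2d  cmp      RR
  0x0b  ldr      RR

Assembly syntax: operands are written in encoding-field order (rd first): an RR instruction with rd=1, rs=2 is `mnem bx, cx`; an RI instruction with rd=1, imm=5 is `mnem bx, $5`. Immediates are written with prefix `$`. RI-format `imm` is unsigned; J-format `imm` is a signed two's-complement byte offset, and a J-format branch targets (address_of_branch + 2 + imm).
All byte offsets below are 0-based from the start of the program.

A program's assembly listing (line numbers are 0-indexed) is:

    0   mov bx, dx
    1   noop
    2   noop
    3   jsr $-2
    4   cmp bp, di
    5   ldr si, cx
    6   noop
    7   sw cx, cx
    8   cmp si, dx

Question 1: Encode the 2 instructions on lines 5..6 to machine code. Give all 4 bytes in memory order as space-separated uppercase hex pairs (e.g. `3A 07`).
20 2E 00 B8

L5: ldr op=0xb:6|rd=4:3|rs=2:3|pad=0:4 ⇒ 0x2e20 ⇒ little 20 2e
L6: noop op=0x2e:6|pad=0:10 ⇒ 0xb800 ⇒ little 00 b8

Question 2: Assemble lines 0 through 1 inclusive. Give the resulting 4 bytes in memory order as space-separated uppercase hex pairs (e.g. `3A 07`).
B0 10 00 B8

line 0 (mov): pack op=0x4:6|rd=1:3|rs=3:3|pad=0:4 = 0x10b0; little→ b0 10
line 1 (noop): pack op=0x2e:6|pad=0:10 = 0xb800; little→ 00 b8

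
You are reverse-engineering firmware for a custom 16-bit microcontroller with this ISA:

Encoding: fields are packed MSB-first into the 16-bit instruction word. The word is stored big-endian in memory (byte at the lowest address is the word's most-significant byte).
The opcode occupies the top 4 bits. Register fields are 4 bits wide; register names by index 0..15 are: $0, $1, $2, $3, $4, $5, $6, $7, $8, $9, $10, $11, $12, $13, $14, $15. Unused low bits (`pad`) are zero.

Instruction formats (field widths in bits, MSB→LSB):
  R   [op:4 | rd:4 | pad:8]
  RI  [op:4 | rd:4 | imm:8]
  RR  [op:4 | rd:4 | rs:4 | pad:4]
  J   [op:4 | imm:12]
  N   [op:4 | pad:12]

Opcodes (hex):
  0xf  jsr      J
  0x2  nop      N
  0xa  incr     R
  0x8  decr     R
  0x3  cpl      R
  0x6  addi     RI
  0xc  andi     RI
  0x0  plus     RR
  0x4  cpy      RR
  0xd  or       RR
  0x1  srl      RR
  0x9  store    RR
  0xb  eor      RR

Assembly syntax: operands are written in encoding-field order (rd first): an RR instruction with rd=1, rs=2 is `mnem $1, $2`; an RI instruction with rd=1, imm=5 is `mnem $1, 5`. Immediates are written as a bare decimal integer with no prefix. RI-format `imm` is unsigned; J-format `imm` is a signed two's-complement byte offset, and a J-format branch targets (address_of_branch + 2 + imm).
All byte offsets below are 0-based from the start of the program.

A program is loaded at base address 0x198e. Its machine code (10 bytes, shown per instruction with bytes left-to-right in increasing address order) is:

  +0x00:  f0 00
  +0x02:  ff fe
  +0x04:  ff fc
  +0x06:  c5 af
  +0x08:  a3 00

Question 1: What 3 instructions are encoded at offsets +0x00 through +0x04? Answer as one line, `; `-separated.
jsr 0; jsr -2; jsr -4

@+00  big-endian(f0 00) = 0xf000
  opcode bits[15:12]=0xf: jsr/J
  [11:0] imm=0 = 0
@+02  big-endian(ff fe) = 0xfffe
  opcode bits[15:12]=0xf: jsr/J
  [11:0] imm=4094 (s12→-2) = -2
@+04  big-endian(ff fc) = 0xfffc
  opcode bits[15:12]=0xf: jsr/J
  [11:0] imm=4092 (s12→-4) = -4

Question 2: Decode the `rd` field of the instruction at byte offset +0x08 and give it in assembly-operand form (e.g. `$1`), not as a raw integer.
$3

off 0x08: read a3 00 as big → 0xa300
  top 4b → 0xa → incr [R]
  rd: (w>>8)&0xf=0x3 → $3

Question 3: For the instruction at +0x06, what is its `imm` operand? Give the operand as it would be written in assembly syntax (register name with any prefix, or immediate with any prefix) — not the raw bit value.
175

[06] c5 af → 0xc5af
  top 4b → 0xc → andi [RI]
  [11:8] rd=5 = $5
  [7:0] imm=175 = 175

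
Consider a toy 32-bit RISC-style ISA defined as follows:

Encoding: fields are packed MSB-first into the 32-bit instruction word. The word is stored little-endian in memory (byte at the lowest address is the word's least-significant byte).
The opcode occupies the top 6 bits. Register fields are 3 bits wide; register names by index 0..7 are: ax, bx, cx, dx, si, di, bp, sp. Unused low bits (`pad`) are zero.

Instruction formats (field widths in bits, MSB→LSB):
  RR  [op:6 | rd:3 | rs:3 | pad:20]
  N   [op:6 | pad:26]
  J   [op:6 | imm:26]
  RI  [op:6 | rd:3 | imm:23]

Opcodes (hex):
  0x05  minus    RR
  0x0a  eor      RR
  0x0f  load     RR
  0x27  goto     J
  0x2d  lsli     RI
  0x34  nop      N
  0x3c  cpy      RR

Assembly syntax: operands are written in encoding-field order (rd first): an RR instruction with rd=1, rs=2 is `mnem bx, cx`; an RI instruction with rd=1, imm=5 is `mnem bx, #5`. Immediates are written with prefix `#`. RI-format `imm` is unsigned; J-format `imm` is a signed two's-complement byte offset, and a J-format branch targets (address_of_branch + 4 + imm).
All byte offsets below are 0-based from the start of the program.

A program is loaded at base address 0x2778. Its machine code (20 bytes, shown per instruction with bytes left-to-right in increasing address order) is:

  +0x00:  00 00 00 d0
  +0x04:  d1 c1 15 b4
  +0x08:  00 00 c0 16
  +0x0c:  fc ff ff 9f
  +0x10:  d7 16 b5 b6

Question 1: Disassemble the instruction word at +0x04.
off 0x04: read d1 c1 15 b4 as little → 0xb415c1d1
  opcode bits[31:26]=0x2d: lsli/RI
  rd@[25:23]=0x0 ⇒ ax
  imm@[22:0]=0x15c1d1 ⇒ #1425873

lsli ax, #1425873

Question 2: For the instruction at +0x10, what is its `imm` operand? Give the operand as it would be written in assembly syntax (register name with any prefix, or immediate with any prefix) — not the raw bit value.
off 0x10: read d7 16 b5 b6 as little → 0xb6b516d7
  top 6b → 0x2d → lsli [RI]
  [25:23] rd=5 = di
  [22:0] imm=3479255 = #3479255

#3479255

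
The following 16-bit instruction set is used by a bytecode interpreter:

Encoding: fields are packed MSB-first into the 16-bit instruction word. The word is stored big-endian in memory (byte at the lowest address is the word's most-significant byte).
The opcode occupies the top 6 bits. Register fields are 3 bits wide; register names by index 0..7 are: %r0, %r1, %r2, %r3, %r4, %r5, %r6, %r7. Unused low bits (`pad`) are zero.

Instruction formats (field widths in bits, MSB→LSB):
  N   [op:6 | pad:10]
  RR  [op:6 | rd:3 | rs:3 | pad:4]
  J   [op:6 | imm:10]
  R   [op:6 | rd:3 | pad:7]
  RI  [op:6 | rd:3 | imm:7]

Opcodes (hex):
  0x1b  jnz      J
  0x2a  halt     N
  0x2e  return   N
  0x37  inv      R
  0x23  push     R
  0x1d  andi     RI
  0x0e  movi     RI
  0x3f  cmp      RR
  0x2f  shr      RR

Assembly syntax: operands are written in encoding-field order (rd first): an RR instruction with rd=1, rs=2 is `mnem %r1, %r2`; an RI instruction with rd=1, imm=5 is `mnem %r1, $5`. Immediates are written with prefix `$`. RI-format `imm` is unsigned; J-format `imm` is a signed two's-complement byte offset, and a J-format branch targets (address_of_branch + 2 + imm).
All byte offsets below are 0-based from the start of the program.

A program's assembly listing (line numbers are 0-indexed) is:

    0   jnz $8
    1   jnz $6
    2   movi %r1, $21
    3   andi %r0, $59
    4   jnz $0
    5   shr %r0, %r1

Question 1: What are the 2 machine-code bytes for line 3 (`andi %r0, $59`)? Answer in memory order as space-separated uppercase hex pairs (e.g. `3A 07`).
74 3B

3. andi fields op=0x1d:6|rd=0:3|imm=59:7 → word 743bh → 74 3b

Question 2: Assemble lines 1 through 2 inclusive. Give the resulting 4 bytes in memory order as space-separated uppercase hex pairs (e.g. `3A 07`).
L1: jnz op=0x1b:6|imm=6:10 ⇒ 0x6c06 ⇒ big 6c 06
L2: movi op=0xe:6|rd=1:3|imm=21:7 ⇒ 0x3895 ⇒ big 38 95

6C 06 38 95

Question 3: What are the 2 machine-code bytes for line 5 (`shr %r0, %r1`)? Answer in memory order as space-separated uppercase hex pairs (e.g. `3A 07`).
BC 10

5. shr fields op=0x2f:6|rd=0:3|rs=1:3|pad=0:4 → word bc10h → bc 10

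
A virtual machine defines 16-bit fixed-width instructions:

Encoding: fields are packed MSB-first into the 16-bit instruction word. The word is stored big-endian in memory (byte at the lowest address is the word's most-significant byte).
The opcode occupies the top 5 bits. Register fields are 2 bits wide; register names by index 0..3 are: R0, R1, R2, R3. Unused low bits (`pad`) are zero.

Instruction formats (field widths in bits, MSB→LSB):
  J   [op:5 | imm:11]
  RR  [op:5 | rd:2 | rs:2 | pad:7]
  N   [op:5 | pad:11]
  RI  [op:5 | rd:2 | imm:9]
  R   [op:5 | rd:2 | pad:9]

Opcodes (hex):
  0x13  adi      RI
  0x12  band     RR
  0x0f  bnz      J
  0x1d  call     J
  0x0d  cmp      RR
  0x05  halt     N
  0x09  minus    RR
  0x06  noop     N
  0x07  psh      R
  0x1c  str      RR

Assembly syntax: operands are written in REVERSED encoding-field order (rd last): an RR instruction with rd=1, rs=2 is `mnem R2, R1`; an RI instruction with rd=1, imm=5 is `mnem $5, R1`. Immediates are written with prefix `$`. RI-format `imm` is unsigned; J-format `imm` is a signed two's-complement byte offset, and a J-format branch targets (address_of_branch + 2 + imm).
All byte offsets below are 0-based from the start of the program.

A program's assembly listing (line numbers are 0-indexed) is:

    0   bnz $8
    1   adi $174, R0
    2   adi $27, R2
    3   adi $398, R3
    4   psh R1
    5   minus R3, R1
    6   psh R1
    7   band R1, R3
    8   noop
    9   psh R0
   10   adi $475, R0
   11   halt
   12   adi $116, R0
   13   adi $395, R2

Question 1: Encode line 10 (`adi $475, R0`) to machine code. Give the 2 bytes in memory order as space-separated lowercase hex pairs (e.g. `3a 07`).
99 db

10. adi fields op=0x13:5|rd=0:2|imm=475:9 → word 99dbh → 99 db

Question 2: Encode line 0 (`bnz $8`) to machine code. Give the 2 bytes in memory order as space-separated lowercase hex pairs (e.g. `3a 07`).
L0: bnz op=0xf:5|imm=8:11 ⇒ 0x7808 ⇒ big 78 08

78 08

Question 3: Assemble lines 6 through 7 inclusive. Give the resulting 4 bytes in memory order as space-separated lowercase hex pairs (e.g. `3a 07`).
6. psh fields op=0x7:5|rd=1:2|pad=0:9 → word 3a00h → 3a 00
7. band fields op=0x12:5|rd=3:2|rs=1:2|pad=0:7 → word 9680h → 96 80

3a 00 96 80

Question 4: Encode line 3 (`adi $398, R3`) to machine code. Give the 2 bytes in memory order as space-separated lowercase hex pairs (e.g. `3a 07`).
3. adi fields op=0x13:5|rd=3:2|imm=398:9 → word 9f8eh → 9f 8e

9f 8e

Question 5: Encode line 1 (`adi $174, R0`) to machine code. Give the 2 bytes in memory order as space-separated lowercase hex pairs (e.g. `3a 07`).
1. adi fields op=0x13:5|rd=0:2|imm=174:9 → word 98aeh → 98 ae

98 ae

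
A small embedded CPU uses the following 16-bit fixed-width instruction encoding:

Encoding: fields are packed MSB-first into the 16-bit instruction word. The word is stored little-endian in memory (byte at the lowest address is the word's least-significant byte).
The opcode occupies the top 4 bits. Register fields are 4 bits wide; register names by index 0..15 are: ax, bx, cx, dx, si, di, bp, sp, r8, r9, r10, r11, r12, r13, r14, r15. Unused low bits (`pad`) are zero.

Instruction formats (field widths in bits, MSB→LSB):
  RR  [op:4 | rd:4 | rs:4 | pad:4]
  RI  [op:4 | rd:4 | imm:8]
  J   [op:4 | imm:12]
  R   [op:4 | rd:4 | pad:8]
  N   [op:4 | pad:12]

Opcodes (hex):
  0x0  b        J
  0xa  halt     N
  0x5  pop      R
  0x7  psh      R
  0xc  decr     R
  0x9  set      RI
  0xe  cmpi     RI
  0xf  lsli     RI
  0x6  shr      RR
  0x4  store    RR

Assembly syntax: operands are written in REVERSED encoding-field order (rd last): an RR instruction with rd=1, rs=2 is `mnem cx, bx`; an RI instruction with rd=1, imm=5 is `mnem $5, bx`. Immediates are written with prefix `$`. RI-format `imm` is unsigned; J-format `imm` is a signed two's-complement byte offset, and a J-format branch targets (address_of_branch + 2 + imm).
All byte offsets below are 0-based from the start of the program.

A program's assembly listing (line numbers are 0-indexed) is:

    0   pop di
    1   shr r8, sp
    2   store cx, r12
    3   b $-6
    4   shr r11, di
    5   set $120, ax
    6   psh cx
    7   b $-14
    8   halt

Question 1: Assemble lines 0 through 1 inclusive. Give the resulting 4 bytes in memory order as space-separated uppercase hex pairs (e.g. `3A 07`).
00 55 80 67

line 0 (pop): pack op=0x5:4|rd=5:4|pad=0:8 = 0x5500; little→ 00 55
line 1 (shr): pack op=0x6:4|rd=7:4|rs=8:4|pad=0:4 = 0x6780; little→ 80 67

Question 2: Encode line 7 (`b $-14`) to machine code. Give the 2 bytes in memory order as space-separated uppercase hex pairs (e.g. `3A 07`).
F2 0F

7. b fields op=0x0:4|imm=-14:12 → word 0ff2h → f2 0f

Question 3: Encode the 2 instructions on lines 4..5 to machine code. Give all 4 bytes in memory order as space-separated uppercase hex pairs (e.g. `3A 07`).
L4: shr op=0x6:4|rd=5:4|rs=11:4|pad=0:4 ⇒ 0x65b0 ⇒ little b0 65
L5: set op=0x9:4|rd=0:4|imm=120:8 ⇒ 0x9078 ⇒ little 78 90

B0 65 78 90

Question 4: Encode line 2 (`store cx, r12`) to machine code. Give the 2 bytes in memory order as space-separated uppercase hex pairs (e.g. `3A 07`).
L2: store op=0x4:4|rd=12:4|rs=2:4|pad=0:4 ⇒ 0x4c20 ⇒ little 20 4c

20 4C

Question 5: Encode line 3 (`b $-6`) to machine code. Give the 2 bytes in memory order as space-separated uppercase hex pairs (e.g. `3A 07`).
3. b fields op=0x0:4|imm=-6:12 → word 0ffah → fa 0f

FA 0F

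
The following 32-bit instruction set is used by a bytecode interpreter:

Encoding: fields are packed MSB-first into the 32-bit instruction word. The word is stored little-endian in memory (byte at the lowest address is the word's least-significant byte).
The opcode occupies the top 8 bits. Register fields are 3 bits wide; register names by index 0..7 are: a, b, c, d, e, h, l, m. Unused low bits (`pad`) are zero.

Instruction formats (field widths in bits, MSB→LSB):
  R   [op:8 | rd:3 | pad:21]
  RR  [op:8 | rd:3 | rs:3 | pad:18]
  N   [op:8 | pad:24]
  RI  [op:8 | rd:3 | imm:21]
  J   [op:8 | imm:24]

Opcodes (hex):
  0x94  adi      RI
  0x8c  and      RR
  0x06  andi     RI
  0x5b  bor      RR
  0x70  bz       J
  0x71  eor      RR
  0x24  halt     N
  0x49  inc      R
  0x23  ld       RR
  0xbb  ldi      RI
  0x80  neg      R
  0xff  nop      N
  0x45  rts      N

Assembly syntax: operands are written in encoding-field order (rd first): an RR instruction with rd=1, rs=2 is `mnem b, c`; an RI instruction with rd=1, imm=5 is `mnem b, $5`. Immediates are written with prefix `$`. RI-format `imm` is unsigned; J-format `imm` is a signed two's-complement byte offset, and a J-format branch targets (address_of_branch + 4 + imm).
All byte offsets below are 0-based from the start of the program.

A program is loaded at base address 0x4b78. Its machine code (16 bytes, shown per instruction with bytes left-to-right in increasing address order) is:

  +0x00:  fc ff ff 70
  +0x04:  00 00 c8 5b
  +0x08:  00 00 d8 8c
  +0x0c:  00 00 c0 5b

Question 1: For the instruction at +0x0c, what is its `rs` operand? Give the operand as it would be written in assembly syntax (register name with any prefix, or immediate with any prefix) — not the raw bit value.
a

+0x0c: 00 00 c0 5b ⇒ word 0x5bc00000 (little)
  opcode bits[31:24]=0x5b: bor/RR
  rd@[23:21]=0x6 ⇒ l
  rs@[20:18]=0x0 ⇒ a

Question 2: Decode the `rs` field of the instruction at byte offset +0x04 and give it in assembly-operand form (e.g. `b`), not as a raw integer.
c

off 0x04: read 00 00 c8 5b as little → 0x5bc80000
  opcode bits[31:24]=0x5b: bor/RR
  rd: (w>>21)&0x7=0x6 → l
  rs: (w>>18)&0x7=0x2 → c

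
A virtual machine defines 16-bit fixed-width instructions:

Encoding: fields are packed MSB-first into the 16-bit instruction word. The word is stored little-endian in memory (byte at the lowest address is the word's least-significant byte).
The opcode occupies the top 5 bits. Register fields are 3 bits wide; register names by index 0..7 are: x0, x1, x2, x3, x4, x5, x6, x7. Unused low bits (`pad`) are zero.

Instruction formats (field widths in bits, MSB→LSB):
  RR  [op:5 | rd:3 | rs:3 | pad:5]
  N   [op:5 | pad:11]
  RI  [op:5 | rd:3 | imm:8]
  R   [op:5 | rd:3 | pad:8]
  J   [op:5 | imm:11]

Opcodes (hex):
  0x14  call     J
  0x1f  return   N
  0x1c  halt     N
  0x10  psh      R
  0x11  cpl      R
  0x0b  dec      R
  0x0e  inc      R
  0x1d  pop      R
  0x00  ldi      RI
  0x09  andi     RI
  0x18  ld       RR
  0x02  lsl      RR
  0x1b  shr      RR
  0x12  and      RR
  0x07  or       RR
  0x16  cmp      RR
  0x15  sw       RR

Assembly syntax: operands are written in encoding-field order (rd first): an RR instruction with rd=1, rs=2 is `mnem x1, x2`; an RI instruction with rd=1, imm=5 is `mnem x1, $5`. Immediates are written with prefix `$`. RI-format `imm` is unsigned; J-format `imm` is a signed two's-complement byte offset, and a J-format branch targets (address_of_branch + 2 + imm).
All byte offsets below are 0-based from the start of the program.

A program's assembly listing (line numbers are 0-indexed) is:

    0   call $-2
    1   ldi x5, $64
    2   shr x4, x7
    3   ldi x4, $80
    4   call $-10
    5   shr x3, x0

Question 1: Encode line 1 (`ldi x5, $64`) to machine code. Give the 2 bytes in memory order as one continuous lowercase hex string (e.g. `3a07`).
line 1 (ldi): pack op=0x0:5|rd=5:3|imm=64:8 = 0x0540; little→ 40 05

4005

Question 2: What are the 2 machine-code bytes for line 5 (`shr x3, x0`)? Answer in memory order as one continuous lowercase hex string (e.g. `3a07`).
L5: shr op=0x1b:5|rd=3:3|rs=0:3|pad=0:5 ⇒ 0xdb00 ⇒ little 00 db

00db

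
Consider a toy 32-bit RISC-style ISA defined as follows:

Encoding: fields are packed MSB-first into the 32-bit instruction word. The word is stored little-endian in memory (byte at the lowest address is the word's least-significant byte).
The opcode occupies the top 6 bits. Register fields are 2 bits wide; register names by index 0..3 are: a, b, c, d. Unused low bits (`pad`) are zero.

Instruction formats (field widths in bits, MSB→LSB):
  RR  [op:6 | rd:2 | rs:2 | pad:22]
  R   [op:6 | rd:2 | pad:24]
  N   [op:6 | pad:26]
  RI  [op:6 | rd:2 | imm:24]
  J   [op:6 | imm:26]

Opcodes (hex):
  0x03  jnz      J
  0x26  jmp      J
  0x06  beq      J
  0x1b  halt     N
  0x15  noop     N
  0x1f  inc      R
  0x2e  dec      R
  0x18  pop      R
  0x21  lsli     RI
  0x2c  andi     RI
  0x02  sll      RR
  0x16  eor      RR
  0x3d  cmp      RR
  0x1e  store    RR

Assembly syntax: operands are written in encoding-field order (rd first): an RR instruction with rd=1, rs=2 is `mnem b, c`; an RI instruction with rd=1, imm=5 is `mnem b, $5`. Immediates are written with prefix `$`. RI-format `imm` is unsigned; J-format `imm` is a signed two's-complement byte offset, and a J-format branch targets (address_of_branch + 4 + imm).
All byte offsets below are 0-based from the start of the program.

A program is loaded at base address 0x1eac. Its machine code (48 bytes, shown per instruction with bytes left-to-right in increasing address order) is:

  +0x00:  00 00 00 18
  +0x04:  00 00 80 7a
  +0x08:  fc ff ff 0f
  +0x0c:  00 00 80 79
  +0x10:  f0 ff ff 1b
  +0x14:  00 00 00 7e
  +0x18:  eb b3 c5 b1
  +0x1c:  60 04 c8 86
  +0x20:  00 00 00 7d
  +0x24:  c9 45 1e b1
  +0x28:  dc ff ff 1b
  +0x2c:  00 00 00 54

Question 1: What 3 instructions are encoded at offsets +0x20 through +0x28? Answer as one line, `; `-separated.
inc b; andi b, $1983945; beq $-36

[20] 00 00 00 7d → 0x7d000000
  opcode bits[31:26]=0x1f: inc/R
  rd@[25:24]=0x1 ⇒ b
[24] c9 45 1e b1 → 0xb11e45c9
  opcode bits[31:26]=0x2c: andi/RI
  rd@[25:24]=0x1 ⇒ b
  imm@[23:0]=0x1e45c9 ⇒ $1983945
[28] dc ff ff 1b → 0x1bffffdc
  opcode bits[31:26]=0x6: beq/J
  imm@[25:0]=0x3ffffdc (s26→-36) ⇒ $-36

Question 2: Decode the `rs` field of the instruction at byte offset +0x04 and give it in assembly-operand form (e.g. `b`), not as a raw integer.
c

@+04  little-endian(00 00 80 7a) = 0x7a800000
  opcode bits[31:26]=0x1e: store/RR
  [25:24] rd=2 = c
  [23:22] rs=2 = c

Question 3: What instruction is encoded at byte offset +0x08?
off 0x08: read fc ff ff 0f as little → 0x0ffffffc
  op=0x0ffffffc>>26=0x3 ⇒ jnz (J)
  imm@[25:0]=0x3fffffc (s26→-4) ⇒ $-4

jnz $-4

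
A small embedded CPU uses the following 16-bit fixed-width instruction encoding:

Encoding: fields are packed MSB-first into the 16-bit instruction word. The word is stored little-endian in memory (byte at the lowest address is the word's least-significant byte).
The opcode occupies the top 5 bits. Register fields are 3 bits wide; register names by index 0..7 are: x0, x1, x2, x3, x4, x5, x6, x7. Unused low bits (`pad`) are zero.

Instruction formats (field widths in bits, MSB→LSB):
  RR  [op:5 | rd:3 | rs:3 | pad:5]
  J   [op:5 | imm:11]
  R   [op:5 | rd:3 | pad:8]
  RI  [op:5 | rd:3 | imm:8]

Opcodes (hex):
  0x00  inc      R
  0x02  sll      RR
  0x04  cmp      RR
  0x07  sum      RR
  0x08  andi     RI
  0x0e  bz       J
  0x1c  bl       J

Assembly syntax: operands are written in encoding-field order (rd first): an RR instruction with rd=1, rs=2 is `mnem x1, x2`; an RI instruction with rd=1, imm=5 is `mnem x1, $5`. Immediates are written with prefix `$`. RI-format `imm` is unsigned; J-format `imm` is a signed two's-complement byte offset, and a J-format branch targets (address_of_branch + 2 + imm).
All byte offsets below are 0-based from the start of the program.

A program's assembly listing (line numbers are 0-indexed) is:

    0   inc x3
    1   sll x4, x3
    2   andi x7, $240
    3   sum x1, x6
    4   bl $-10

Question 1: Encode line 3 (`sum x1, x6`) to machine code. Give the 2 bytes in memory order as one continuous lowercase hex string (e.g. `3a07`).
L3: sum op=0x7:5|rd=1:3|rs=6:3|pad=0:5 ⇒ 0x39c0 ⇒ little c0 39

c039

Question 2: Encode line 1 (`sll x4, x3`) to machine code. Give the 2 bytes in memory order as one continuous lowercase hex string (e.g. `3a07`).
6014

line 1 (sll): pack op=0x2:5|rd=4:3|rs=3:3|pad=0:5 = 0x1460; little→ 60 14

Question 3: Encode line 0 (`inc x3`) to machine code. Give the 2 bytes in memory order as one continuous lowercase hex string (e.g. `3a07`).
0003

L0: inc op=0x0:5|rd=3:3|pad=0:8 ⇒ 0x0300 ⇒ little 00 03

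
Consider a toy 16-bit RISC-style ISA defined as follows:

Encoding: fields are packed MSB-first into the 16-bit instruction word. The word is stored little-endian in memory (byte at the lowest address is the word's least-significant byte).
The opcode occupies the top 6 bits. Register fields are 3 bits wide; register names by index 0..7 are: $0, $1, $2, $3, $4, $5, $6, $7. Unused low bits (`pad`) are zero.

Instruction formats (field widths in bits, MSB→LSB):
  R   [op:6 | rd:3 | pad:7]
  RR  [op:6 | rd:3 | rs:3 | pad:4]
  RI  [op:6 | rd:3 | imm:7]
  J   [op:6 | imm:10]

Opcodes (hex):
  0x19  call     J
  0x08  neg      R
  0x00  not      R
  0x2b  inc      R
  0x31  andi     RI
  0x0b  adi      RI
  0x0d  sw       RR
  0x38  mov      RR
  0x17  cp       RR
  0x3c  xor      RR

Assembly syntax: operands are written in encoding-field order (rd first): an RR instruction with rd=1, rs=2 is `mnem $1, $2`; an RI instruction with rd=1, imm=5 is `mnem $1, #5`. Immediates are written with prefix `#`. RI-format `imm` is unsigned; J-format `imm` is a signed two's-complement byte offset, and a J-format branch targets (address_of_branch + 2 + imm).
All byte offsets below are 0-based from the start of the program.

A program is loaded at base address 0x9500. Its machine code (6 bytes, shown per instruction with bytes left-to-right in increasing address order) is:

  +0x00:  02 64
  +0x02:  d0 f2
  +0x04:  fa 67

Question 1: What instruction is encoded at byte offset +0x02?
@+02  little-endian(d0 f2) = 0xf2d0
  op=0xf2d0>>10=0x3c ⇒ xor (RR)
  [9:7] rd=5 = $5
  [6:4] rs=5 = $5

xor $5, $5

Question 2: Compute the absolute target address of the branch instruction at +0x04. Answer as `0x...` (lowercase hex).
0x9500

+0x04: fa 67 ⇒ word 0x67fa (little)
  op=0x67fa>>10=0x19 ⇒ call (J)
  [9:0] imm=1018 (s10→-6) = #-6
  target = base 0x9500 + off 0x04 + 2 + imm -6 = 0x9500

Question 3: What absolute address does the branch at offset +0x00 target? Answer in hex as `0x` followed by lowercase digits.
0x9504

[00] 02 64 → 0x6402
  op=0x6402>>10=0x19 ⇒ call (J)
  [9:0] imm=2 = #2
  target = base 0x9500 + off 0x00 + 2 + imm 2 = 0x9504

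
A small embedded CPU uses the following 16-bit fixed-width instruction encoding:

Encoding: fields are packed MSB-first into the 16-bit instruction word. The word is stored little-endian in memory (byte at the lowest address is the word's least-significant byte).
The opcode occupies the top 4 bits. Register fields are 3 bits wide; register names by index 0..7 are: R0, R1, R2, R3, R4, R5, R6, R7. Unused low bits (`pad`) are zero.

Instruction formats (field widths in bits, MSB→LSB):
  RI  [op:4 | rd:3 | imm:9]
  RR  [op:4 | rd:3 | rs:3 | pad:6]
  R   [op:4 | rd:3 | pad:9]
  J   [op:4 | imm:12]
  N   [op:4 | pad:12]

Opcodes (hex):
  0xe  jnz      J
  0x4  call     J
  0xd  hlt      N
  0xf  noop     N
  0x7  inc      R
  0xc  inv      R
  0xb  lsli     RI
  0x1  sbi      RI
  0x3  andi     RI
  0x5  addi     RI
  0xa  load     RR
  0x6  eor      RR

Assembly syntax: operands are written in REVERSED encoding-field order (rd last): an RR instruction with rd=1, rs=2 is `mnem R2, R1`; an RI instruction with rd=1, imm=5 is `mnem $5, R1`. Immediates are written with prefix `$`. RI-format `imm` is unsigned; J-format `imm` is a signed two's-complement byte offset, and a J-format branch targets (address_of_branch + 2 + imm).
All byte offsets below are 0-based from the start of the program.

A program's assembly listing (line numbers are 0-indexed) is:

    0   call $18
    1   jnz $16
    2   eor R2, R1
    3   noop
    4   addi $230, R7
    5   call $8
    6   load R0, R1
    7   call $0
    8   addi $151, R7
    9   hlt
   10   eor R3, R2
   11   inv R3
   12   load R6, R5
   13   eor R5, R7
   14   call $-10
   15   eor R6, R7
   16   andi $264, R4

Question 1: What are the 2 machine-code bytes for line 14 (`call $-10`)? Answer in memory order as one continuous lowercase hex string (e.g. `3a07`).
f64f

line 14 (call): pack op=0x4:4|imm=-10:12 = 0x4ff6; little→ f6 4f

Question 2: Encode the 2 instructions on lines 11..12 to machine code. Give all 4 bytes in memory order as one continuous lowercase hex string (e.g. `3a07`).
L11: inv op=0xc:4|rd=3:3|pad=0:9 ⇒ 0xc600 ⇒ little 00 c6
L12: load op=0xa:4|rd=5:3|rs=6:3|pad=0:6 ⇒ 0xab80 ⇒ little 80 ab

00c680ab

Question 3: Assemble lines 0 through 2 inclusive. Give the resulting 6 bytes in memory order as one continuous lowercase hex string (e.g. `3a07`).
124010e08062

line 0 (call): pack op=0x4:4|imm=18:12 = 0x4012; little→ 12 40
line 1 (jnz): pack op=0xe:4|imm=16:12 = 0xe010; little→ 10 e0
line 2 (eor): pack op=0x6:4|rd=1:3|rs=2:3|pad=0:6 = 0x6280; little→ 80 62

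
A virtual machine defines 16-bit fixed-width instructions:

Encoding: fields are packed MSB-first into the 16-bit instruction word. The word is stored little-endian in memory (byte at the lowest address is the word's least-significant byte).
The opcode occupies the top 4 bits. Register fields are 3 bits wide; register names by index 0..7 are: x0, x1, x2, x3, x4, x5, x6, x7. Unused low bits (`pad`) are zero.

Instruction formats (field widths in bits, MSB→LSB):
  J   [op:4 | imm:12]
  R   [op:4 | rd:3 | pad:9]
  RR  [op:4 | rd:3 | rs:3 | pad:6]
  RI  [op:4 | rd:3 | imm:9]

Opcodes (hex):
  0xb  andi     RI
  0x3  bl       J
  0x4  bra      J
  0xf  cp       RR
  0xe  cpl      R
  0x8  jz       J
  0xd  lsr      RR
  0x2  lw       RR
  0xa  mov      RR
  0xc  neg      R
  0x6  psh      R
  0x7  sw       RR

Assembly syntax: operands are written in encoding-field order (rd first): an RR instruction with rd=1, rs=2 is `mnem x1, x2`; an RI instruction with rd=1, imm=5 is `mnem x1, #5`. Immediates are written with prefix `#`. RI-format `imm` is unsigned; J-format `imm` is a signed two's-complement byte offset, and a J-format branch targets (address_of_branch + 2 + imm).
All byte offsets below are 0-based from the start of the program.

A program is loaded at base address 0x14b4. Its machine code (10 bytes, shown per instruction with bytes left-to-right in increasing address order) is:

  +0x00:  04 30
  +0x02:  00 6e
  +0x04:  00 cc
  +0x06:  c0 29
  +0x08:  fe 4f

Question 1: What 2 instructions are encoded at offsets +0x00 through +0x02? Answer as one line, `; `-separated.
@+00  little-endian(04 30) = 0x3004
  top 4b → 0x3 → bl [J]
  imm@[11:0]=0x4 ⇒ #4
@+02  little-endian(00 6e) = 0x6e00
  top 4b → 0x6 → psh [R]
  rd@[11:9]=0x7 ⇒ x7

bl #4; psh x7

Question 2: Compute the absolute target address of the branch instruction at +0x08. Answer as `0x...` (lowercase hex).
0x14bc

off 0x08: read fe 4f as little → 0x4ffe
  top 4b → 0x4 → bra [J]
  [11:0] imm=4094 (s12→-2) = #-2
  target = base 0x14b4 + off 0x08 + 2 + imm -2 = 0x14bc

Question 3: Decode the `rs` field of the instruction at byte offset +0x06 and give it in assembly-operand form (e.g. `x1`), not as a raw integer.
+0x06: c0 29 ⇒ word 0x29c0 (little)
  op=0x29c0>>12=0x2 ⇒ lw (RR)
  rd@[11:9]=0x4 ⇒ x4
  rs@[8:6]=0x7 ⇒ x7

x7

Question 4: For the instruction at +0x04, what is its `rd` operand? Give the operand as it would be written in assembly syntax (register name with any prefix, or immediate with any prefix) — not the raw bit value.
x6

+0x04: 00 cc ⇒ word 0xcc00 (little)
  top 4b → 0xc → neg [R]
  rd: (w>>9)&0x7=0x6 → x6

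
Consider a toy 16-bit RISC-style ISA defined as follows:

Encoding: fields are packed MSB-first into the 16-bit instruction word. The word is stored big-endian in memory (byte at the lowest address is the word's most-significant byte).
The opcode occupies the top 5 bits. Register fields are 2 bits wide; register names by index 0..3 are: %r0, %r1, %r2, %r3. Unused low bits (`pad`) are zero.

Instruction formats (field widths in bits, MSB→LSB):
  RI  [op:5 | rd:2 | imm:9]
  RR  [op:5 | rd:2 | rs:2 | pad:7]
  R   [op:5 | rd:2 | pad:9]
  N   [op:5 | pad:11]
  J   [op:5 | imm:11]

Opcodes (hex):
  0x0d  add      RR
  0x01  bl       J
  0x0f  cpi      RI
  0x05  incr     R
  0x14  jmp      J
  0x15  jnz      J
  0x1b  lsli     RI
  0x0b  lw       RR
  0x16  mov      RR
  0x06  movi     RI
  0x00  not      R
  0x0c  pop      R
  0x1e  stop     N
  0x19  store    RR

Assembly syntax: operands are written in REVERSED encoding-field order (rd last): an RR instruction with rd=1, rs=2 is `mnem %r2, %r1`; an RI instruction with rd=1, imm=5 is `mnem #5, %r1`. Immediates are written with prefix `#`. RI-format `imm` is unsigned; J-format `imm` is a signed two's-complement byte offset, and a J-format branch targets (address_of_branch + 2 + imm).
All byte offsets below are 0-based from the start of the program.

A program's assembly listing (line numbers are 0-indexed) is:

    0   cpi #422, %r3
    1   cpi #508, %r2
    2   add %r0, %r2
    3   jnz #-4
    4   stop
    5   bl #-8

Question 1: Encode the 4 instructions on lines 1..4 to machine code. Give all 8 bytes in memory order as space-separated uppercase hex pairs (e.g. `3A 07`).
7D FC 6C 00 AF FC F0 00

line 1 (cpi): pack op=0xf:5|rd=2:2|imm=508:9 = 0x7dfc; big→ 7d fc
line 2 (add): pack op=0xd:5|rd=2:2|rs=0:2|pad=0:7 = 0x6c00; big→ 6c 00
line 3 (jnz): pack op=0x15:5|imm=-4:11 = 0xaffc; big→ af fc
line 4 (stop): pack op=0x1e:5|pad=0:11 = 0xf000; big→ f0 00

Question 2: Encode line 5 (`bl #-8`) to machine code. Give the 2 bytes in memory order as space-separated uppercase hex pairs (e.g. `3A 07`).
L5: bl op=0x1:5|imm=-8:11 ⇒ 0x0ff8 ⇒ big 0f f8

0F F8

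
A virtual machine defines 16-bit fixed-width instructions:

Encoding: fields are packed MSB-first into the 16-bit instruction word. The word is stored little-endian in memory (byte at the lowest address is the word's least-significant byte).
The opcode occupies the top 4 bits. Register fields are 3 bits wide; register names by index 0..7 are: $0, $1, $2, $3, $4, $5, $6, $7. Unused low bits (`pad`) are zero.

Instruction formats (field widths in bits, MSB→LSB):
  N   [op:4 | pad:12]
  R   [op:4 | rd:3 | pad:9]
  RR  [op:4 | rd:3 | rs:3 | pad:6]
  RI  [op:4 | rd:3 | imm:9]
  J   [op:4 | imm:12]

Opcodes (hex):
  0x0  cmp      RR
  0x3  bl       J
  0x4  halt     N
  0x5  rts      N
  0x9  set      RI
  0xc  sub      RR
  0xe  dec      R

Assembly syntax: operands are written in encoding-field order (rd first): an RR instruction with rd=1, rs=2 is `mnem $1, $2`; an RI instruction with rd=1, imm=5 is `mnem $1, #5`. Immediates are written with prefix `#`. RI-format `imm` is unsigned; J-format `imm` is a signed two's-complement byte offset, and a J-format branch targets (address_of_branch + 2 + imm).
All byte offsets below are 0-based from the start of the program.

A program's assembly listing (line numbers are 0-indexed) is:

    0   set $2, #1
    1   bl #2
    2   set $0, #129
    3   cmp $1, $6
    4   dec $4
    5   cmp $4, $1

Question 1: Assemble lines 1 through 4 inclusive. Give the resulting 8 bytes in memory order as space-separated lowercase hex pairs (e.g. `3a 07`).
L1: bl op=0x3:4|imm=2:12 ⇒ 0x3002 ⇒ little 02 30
L2: set op=0x9:4|rd=0:3|imm=129:9 ⇒ 0x9081 ⇒ little 81 90
L3: cmp op=0x0:4|rd=1:3|rs=6:3|pad=0:6 ⇒ 0x0380 ⇒ little 80 03
L4: dec op=0xe:4|rd=4:3|pad=0:9 ⇒ 0xe800 ⇒ little 00 e8

02 30 81 90 80 03 00 e8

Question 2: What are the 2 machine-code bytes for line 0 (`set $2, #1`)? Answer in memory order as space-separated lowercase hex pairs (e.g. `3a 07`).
01 94

L0: set op=0x9:4|rd=2:3|imm=1:9 ⇒ 0x9401 ⇒ little 01 94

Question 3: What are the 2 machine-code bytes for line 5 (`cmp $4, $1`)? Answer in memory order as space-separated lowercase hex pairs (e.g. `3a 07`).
40 08

L5: cmp op=0x0:4|rd=4:3|rs=1:3|pad=0:6 ⇒ 0x0840 ⇒ little 40 08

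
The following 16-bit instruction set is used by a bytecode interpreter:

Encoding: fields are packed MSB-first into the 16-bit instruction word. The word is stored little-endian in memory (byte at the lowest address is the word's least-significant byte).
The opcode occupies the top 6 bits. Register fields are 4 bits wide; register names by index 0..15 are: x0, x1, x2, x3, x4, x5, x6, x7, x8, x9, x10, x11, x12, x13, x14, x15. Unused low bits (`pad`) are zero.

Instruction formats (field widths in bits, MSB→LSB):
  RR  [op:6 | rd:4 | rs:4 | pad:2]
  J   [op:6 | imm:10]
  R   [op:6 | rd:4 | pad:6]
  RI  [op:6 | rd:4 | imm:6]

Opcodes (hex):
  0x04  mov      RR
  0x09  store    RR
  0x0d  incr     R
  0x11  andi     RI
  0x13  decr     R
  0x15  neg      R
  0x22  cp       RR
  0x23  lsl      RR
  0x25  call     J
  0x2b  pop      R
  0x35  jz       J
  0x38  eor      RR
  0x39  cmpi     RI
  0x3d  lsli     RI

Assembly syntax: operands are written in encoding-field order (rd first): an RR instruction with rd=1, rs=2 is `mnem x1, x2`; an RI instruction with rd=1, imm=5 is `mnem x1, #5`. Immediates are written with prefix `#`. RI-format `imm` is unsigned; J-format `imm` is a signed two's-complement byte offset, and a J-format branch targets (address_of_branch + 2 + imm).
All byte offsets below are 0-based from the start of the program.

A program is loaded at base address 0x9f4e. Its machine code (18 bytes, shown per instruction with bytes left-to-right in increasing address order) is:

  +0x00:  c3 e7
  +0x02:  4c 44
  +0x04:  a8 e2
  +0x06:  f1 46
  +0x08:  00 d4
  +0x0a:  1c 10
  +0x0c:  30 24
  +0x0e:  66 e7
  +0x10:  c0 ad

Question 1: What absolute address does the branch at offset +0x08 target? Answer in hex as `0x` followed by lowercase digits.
@+08  little-endian(00 d4) = 0xd400
  top 6b → 0x35 → jz [J]
  imm@[9:0]=0x0 ⇒ #0
  target = base 0x9f4e + off 0x08 + 2 + imm 0 = 0x9f58

0x9f58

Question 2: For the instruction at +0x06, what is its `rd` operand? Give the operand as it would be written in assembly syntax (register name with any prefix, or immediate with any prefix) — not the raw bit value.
[06] f1 46 → 0x46f1
  op=0x46f1>>10=0x11 ⇒ andi (RI)
  rd@[9:6]=0xb ⇒ x11
  imm@[5:0]=0x31 ⇒ #49

x11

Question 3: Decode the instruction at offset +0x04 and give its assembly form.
eor x10, x10

[04] a8 e2 → 0xe2a8
  opcode bits[15:10]=0x38: eor/RR
  rd@[9:6]=0xa ⇒ x10
  rs@[5:2]=0xa ⇒ x10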